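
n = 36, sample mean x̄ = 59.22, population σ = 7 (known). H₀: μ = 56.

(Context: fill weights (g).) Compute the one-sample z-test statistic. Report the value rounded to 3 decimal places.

SE = σ/√n = 7/√36 = 1.1667
z = (x̄−μ₀)/SE = (59.22−56)/1.1667 = 2.7600

test statistic = 2.760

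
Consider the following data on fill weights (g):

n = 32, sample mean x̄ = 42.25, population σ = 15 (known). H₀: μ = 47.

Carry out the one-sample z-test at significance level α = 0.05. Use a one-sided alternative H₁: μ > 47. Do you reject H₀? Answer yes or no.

SE = σ/√n = 15/√32 = 2.6517
z = (x̄−μ₀)/SE = (42.25−47)/2.6517 = -1.7913
p-value (one-sided, H₁ greater) = 0.96338
At α=0.05: p ≥ α → fail to reject H₀

reject H₀: no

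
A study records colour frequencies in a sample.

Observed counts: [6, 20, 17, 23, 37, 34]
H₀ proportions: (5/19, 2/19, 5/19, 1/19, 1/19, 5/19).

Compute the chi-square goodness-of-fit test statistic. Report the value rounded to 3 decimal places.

n = 137; E_i = n·p_i = [36.05, 14.42, 36.05, 7.21, 7.21, 36.05]
χ² = (6−36.05)²/36.05 + (20−14.42)²/14.42 + (17−36.05)²/36.05 + (23−7.21)²/7.21 + (37−7.21)²/7.21 + (34−36.05)²/36.05 = 195.0423
df = 5

test statistic = 195.042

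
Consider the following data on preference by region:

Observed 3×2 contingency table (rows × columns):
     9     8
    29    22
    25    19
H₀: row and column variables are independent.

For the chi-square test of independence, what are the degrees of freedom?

df = (r−1)(c−1) = (3−1)·(2−1) = 2

degrees of freedom = 2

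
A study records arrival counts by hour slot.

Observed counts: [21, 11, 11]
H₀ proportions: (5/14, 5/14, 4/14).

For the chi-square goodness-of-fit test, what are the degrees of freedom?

df = k − 1 = 3 − 1 = 2

degrees of freedom = 2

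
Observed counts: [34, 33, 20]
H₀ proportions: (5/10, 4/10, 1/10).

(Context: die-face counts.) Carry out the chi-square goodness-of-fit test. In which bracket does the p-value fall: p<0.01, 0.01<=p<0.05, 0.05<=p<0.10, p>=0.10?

p-value bracket: p<0.01

n = 87; E_i = n·p_i = [43.50, 34.80, 8.70]
χ² = (34−43.50)²/43.50 + (33−34.80)²/34.80 + (20−8.70)²/8.70 = 16.8448
df = 2
p-value (upper-tail) = 0.00022
→ bracket: p<0.01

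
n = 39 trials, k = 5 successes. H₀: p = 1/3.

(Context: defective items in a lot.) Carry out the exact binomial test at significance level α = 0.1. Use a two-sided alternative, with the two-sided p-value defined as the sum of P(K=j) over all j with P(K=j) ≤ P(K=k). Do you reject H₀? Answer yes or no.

reject H₀: yes

Exact binomial: n=39, k=5, p₀=1/3=0.3333
P(X=j) = C(n,j)·p₀^j·(1−p₀)^(n−j); p = Σ P(X=j) over j with P(X=j) ≤ P(X=5)
p-value (two-sided) = 0.00587
At α=0.1: p < α → reject H₀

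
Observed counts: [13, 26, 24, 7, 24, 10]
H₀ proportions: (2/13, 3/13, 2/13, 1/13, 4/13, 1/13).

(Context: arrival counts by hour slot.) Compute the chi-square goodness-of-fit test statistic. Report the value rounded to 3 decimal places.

test statistic = 7.354

n = 104; E_i = n·p_i = [16.00, 24.00, 16.00, 8.00, 32.00, 8.00]
χ² = (13−16.00)²/16.00 + (26−24.00)²/24.00 + (24−16.00)²/16.00 + (7−8.00)²/8.00 + (24−32.00)²/32.00 + (10−8.00)²/8.00 = 7.3542
df = 5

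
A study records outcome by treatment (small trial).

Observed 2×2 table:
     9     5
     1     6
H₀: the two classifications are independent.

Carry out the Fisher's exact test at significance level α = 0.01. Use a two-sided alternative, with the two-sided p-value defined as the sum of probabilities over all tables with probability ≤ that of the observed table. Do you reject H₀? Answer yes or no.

reject H₀: no

Margins: r₁=14, r₂=7, c₁=10, c₂=11, n=21
p_obs = C(14,9)·C(7,1)/C(21,10); sum pmf over tables with pmf ≤ p_obs
p-value (two-sided) = 0.06347
At α=0.01: p ≥ α → fail to reject H₀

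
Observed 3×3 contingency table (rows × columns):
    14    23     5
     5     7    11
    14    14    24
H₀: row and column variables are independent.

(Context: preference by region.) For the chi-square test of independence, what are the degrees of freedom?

df = (r−1)(c−1) = (3−1)·(3−1) = 4

degrees of freedom = 4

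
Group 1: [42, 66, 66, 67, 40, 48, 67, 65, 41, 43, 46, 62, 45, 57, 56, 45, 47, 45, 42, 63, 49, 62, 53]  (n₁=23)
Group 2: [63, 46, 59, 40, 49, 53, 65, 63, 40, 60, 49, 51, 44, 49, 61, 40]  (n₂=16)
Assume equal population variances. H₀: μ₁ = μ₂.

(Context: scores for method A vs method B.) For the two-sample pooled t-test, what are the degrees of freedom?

degrees of freedom = 37

df = n₁ + n₂ − 2 = 23 + 16 − 2 = 37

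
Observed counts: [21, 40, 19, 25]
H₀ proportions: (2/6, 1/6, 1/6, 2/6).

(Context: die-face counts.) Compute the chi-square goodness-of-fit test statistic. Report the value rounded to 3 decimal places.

test statistic = 37.514

n = 105; E_i = n·p_i = [35.00, 17.50, 17.50, 35.00]
χ² = (21−35.00)²/35.00 + (40−17.50)²/17.50 + (19−17.50)²/17.50 + (25−35.00)²/35.00 = 37.5143
df = 3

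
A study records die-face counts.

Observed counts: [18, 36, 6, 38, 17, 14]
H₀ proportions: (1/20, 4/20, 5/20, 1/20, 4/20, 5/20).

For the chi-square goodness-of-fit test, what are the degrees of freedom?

degrees of freedom = 5

df = k − 1 = 6 − 1 = 5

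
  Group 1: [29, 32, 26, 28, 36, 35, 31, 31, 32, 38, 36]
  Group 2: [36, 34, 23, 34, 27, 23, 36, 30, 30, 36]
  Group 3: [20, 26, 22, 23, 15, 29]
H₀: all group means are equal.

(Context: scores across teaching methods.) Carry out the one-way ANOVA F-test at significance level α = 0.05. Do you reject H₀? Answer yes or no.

Group means [32.18, 30.90, 22.50], grand mean 29.556
SSB = Σnᵢ(x̄ᵢ−x̄)² = 392.630; SSW = ΣΣ(x−x̄ᵢ)² = 496.036
MSB = 392.630/2 = 196.3152; MSW = 496.036/24 = 20.6682
F = MSB/MSW = 9.4984
df = (2, 24)
p-value (upper-tail) = 0.00091
At α=0.05: p < α → reject H₀

reject H₀: yes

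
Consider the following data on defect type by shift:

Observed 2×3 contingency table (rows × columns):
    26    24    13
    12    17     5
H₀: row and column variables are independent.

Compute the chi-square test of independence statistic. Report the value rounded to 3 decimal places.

test statistic = 1.360

Row totals [63, 34], col totals [38, 41, 18], n=97
χ² = (26−24.68)²/24.68 + (24−26.63)²/26.63 + (13−11.69)²/11.69 + (12−13.32)²/13.32 + (17−14.37)²/14.37 + (5−6.31)²/6.31 = 1.3600
df = 2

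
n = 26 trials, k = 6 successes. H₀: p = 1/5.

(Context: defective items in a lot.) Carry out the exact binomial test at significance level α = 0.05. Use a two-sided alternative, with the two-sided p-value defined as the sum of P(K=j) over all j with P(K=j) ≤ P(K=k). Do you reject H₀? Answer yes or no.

Exact binomial: n=26, k=6, p₀=1/5=0.2000
P(X=j) = C(n,j)·p₀^j·(1−p₀)^(n−j); p = Σ P(X=j) over j with P(X=j) ≤ P(X=6)
p-value (two-sided) = 0.62935
At α=0.05: p ≥ α → fail to reject H₀

reject H₀: no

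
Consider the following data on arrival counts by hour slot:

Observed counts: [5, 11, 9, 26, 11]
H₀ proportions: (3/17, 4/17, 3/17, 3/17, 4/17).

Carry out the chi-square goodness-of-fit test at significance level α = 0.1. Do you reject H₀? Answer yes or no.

n = 62; E_i = n·p_i = [10.94, 14.59, 10.94, 10.94, 14.59]
χ² = (5−10.94)²/10.94 + (11−14.59)²/14.59 + (9−10.94)²/10.94 + (26−10.94)²/10.94 + (11−14.59)²/14.59 = 26.0618
df = 4
p-value (upper-tail) = 0.00003
At α=0.1: p < α → reject H₀

reject H₀: yes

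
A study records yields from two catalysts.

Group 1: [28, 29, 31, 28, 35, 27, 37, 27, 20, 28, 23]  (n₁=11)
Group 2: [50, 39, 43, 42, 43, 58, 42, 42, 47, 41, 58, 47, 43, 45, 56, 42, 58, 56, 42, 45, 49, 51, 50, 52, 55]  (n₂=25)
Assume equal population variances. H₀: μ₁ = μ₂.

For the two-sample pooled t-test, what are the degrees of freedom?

degrees of freedom = 34

df = n₁ + n₂ − 2 = 11 + 25 − 2 = 34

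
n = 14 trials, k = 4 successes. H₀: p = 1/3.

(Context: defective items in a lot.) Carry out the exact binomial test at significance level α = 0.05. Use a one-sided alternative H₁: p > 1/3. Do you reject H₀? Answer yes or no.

reject H₀: no

Exact binomial: n=14, k=4, p₀=1/3=0.3333
P(X≥4) from Σ C(n,i)·p₀^i·(1−p₀)^(n−i)
p-value (one-sided, H₁ greater) = 0.73881
At α=0.05: p ≥ α → fail to reject H₀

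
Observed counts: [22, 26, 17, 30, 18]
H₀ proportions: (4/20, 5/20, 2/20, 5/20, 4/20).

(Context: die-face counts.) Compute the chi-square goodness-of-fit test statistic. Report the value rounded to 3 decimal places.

test statistic = 4.115

n = 113; E_i = n·p_i = [22.60, 28.25, 11.30, 28.25, 22.60]
χ² = (22−22.60)²/22.60 + (26−28.25)²/28.25 + (17−11.30)²/11.30 + (30−28.25)²/28.25 + (18−22.60)²/22.60 = 4.1150
df = 4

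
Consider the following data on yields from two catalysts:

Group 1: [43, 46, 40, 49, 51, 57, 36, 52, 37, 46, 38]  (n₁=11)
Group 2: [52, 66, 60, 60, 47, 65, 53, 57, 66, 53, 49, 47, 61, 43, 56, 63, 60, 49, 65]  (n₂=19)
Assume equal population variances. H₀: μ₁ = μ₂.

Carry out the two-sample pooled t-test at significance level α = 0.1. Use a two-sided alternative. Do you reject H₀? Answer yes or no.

x̄₁=45.000, s₁=6.856, n₁=11
x̄₂=56.421, s₂=7.244, n₂=19
s_p² = [10·6.856² + 18·7.244²]/28 = 50.5226
SE = √(s_p²·(1/11+1/19)) = 2.6930
t = (45.000−56.421)/2.6930 = -4.2411
df = 28
p-value (two-sided) = 0.00022
At α=0.1: p < α → reject H₀

reject H₀: yes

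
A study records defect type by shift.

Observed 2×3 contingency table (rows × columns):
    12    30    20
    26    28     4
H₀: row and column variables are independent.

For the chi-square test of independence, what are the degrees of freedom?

df = (r−1)(c−1) = (2−1)·(3−1) = 2

degrees of freedom = 2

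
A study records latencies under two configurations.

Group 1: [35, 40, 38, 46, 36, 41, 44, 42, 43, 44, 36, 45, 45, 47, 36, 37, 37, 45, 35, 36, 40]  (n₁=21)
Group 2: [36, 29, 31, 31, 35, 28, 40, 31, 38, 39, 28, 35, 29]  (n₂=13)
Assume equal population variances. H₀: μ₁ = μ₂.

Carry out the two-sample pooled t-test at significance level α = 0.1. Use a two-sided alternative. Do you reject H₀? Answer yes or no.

reject H₀: yes

x̄₁=40.381, s₁=4.117, n₁=21
x̄₂=33.077, s₂=4.291, n₂=13
s_p² = [20·4.117² + 12·4.291²]/32 = 17.4961
SE = √(s_p²·(1/21+1/13)) = 1.4761
t = (40.381−33.077)/1.4761 = 4.9480
df = 32
p-value (two-sided) = 0.00002
At α=0.1: p < α → reject H₀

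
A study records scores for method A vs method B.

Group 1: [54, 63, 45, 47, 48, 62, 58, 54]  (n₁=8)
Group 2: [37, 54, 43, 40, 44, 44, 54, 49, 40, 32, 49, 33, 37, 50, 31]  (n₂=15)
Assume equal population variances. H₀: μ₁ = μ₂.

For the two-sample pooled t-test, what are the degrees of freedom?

degrees of freedom = 21

df = n₁ + n₂ − 2 = 8 + 15 − 2 = 21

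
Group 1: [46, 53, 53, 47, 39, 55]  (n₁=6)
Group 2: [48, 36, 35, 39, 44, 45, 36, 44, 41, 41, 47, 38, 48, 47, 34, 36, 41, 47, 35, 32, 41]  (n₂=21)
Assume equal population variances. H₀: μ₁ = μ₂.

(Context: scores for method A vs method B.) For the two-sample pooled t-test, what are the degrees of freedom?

df = n₁ + n₂ − 2 = 6 + 21 − 2 = 25

degrees of freedom = 25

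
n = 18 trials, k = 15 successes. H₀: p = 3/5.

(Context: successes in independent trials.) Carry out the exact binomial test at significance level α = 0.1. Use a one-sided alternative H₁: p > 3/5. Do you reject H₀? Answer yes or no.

reject H₀: yes

Exact binomial: n=18, k=15, p₀=3/5=0.6000
P(X≥15) from Σ C(n,i)·p₀^i·(1−p₀)^(n−i)
p-value (one-sided, H₁ greater) = 0.03278
At α=0.1: p < α → reject H₀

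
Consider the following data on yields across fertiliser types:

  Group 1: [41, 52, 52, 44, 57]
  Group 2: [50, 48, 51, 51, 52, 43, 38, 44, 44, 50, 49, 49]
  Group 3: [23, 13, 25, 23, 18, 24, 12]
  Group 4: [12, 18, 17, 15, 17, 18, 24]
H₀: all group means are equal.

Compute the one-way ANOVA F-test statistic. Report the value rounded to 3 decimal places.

test statistic = 96.661

Group means [49.20, 47.42, 19.71, 17.29], grand mean 34.645
SSB = Σnᵢ(x̄ᵢ−x̄)² = 6686.523; SSW = ΣΣ(x−x̄ᵢ)² = 622.574
MSB = 6686.523/3 = 2228.8410; MSW = 622.574/27 = 23.0583
F = MSB/MSW = 96.6612
df = (3, 27)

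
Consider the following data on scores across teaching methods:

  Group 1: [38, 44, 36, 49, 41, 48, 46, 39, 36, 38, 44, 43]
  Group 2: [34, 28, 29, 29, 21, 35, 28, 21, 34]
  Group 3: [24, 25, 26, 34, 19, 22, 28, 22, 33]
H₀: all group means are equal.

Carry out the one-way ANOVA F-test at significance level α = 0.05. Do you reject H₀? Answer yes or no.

Group means [41.83, 28.78, 25.89], grand mean 33.133
SSB = Σnᵢ(x̄ᵢ−x̄)² = 1551.356; SSW = ΣΣ(x−x̄ᵢ)² = 642.111
MSB = 1551.356/2 = 775.6778; MSW = 642.111/27 = 23.7819
F = MSB/MSW = 32.6163
df = (2, 27)
p-value (upper-tail) = 0.00000
At α=0.05: p < α → reject H₀

reject H₀: yes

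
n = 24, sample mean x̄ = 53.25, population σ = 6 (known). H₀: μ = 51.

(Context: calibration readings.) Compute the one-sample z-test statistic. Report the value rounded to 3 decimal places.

test statistic = 1.837

SE = σ/√n = 6/√24 = 1.2247
z = (x̄−μ₀)/SE = (53.25−51)/1.2247 = 1.8371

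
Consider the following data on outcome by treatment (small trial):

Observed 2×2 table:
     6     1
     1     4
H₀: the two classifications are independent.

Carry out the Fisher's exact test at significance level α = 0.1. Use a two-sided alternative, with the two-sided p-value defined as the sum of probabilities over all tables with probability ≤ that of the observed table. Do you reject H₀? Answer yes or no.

Margins: r₁=7, r₂=5, c₁=7, c₂=5, n=12
p_obs = C(7,6)·C(5,1)/C(12,7); sum pmf over tables with pmf ≤ p_obs
p-value (two-sided) = 0.07197
At α=0.1: p < α → reject H₀

reject H₀: yes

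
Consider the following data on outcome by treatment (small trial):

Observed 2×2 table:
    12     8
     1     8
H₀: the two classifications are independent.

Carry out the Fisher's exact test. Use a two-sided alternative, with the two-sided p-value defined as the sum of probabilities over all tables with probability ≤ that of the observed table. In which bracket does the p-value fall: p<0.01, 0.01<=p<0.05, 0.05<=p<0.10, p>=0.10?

Margins: r₁=20, r₂=9, c₁=13, c₂=16, n=29
p_obs = C(20,12)·C(9,1)/C(29,13); sum pmf over tables with pmf ≤ p_obs
p-value (two-sided) = 0.01998
→ bracket: 0.01<=p<0.05

p-value bracket: 0.01<=p<0.05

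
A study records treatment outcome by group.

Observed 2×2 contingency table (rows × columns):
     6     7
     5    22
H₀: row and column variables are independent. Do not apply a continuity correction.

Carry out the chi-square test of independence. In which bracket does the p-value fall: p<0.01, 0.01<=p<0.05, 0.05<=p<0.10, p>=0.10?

Row totals [13, 27], col totals [11, 29], n=40
χ² = (6−3.58)²/3.58 + (7−9.43)²/9.43 + (5−7.42)²/7.42 + (22−19.57)²/19.57 = 3.3613
df = 1
p-value (upper-tail) = 0.06675
→ bracket: 0.05<=p<0.10

p-value bracket: 0.05<=p<0.10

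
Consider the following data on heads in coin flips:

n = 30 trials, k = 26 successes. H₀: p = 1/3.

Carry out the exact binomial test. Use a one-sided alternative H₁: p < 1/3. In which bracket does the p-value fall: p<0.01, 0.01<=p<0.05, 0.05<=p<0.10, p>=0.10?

p-value bracket: p>=0.10

Exact binomial: n=30, k=26, p₀=1/3=0.3333
P(X≤26) from Σ C(n,i)·p₀^i·(1−p₀)^(n−i)
p-value (one-sided, H₁ less) = 1.00000
→ bracket: p>=0.10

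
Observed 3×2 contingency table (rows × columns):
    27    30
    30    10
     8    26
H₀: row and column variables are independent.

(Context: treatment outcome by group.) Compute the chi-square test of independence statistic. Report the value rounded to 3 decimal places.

Row totals [57, 40, 34], col totals [65, 66], n=131
χ² = (27−28.28)²/28.28 + (30−28.72)²/28.72 + (30−19.85)²/19.85 + (10−20.15)²/20.15 + (8−16.87)²/16.87 + (26−17.13)²/17.13 = 19.6808
df = 2

test statistic = 19.681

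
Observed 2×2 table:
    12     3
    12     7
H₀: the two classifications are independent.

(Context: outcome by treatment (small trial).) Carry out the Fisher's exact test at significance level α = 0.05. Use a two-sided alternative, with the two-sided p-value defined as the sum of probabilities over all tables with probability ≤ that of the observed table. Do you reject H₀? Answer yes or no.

reject H₀: no

Margins: r₁=15, r₂=19, c₁=24, c₂=10, n=34
p_obs = C(15,12)·C(19,12)/C(34,24); sum pmf over tables with pmf ≤ p_obs
p-value (two-sided) = 0.45127
At α=0.05: p ≥ α → fail to reject H₀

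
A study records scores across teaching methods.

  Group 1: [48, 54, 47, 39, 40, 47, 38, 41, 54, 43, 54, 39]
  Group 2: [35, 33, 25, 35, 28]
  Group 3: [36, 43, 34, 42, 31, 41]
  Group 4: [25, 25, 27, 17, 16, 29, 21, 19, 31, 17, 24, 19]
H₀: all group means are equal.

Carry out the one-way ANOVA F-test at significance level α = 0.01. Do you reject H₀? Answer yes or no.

reject H₀: yes

Group means [45.33, 31.20, 37.83, 22.50], grand mean 34.200
SSB = Σnᵢ(x̄ᵢ−x̄)² = 3254.300; SSW = ΣΣ(x−x̄ᵢ)² = 903.300
MSB = 3254.300/3 = 1084.7667; MSW = 903.300/31 = 29.1387
F = MSB/MSW = 37.2277
df = (3, 31)
p-value (upper-tail) = 0.00000
At α=0.01: p < α → reject H₀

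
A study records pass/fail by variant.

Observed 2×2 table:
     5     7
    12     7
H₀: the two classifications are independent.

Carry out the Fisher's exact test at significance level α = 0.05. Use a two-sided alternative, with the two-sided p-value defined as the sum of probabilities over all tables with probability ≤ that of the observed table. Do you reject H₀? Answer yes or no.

Margins: r₁=12, r₂=19, c₁=17, c₂=14, n=31
p_obs = C(12,5)·C(19,12)/C(31,17); sum pmf over tables with pmf ≤ p_obs
p-value (two-sided) = 0.28831
At α=0.05: p ≥ α → fail to reject H₀

reject H₀: no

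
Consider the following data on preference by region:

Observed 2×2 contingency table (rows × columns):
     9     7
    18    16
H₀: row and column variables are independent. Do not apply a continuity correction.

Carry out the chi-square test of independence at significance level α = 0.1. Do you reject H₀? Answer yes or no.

Row totals [16, 34], col totals [27, 23], n=50
χ² = (9−8.64)²/8.64 + (7−7.36)²/7.36 + (18−18.36)²/18.36 + (16−15.64)²/15.64 = 0.0480
df = 1
p-value (upper-tail) = 0.82666
At α=0.1: p ≥ α → fail to reject H₀

reject H₀: no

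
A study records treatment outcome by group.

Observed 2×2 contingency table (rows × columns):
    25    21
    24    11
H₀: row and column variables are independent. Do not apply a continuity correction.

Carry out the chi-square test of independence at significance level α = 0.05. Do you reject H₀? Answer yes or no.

Row totals [46, 35], col totals [49, 32], n=81
χ² = (25−27.83)²/27.83 + (21−18.17)²/18.17 + (24−21.17)²/21.17 + (11−13.83)²/13.83 = 1.6826
df = 1
p-value (upper-tail) = 0.19458
At α=0.05: p ≥ α → fail to reject H₀

reject H₀: no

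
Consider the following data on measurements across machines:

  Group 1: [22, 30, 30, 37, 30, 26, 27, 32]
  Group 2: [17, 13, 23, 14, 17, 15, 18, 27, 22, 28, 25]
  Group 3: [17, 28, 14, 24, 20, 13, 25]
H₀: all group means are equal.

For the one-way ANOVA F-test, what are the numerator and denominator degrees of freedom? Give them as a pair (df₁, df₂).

degrees of freedom = [2, 23]

k = 3 groups, N = 26 total
df = (k−1, N−k) = (3−1, 26−3) = (2, 23)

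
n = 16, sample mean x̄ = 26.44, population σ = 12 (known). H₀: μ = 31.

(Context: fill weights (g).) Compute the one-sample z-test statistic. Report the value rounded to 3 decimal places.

SE = σ/√n = 12/√16 = 3.0000
z = (x̄−μ₀)/SE = (26.44−31)/3.0000 = -1.5200

test statistic = -1.520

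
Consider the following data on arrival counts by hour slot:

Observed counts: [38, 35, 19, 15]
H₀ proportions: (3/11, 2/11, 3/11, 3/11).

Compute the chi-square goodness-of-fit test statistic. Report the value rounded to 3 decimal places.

test statistic = 25.531

n = 107; E_i = n·p_i = [29.18, 19.45, 29.18, 29.18]
χ² = (38−29.18)²/29.18 + (35−19.45)²/19.45 + (19−29.18)²/29.18 + (15−29.18)²/29.18 = 25.5312
df = 3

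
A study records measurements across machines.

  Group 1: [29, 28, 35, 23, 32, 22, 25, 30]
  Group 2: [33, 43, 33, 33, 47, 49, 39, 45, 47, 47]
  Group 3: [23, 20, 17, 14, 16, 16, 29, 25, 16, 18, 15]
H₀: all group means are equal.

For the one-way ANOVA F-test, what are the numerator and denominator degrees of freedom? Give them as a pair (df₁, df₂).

degrees of freedom = [2, 26]

k = 3 groups, N = 29 total
df = (k−1, N−k) = (3−1, 29−3) = (2, 26)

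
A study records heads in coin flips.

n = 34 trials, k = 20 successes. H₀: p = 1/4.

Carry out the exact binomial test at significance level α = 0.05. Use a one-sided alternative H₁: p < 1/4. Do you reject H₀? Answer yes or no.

reject H₀: no

Exact binomial: n=34, k=20, p₀=1/4=0.2500
P(X≤20) from Σ C(n,i)·p₀^i·(1−p₀)^(n−i)
p-value (one-sided, H₁ less) = 0.99999
At α=0.05: p ≥ α → fail to reject H₀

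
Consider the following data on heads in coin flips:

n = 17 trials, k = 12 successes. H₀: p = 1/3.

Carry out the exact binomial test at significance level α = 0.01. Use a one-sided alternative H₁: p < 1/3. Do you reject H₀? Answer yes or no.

Exact binomial: n=17, k=12, p₀=1/3=0.3333
P(X≤12) from Σ C(n,i)·p₀^i·(1−p₀)^(n−i)
p-value (one-sided, H₁ less) = 0.99966
At α=0.01: p ≥ α → fail to reject H₀

reject H₀: no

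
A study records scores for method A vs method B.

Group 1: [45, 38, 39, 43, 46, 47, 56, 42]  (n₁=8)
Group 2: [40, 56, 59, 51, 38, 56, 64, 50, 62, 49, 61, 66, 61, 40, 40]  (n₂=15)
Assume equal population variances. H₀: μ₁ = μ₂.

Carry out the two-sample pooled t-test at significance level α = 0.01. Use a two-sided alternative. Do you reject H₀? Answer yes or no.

reject H₀: no

x̄₁=44.500, s₁=5.632, n₁=8
x̄₂=52.867, s₂=9.687, n₂=15
s_p² = [7·5.632² + 14·9.687²]/21 = 73.1302
SE = √(s_p²·(1/8+1/15)) = 3.7439
t = (44.500−52.867)/3.7439 = -2.2348
df = 21
p-value (two-sided) = 0.03643
At α=0.01: p ≥ α → fail to reject H₀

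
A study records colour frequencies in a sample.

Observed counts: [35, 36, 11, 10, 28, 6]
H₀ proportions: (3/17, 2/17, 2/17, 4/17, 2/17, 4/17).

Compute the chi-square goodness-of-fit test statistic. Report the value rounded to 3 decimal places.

n = 126; E_i = n·p_i = [22.24, 14.82, 14.82, 29.65, 14.82, 29.65]
χ² = (35−22.24)²/22.24 + (36−14.82)²/14.82 + (11−14.82)²/14.82 + (10−29.65)²/29.65 + (28−14.82)²/14.82 + (6−29.65)²/29.65 = 82.1601
df = 5

test statistic = 82.160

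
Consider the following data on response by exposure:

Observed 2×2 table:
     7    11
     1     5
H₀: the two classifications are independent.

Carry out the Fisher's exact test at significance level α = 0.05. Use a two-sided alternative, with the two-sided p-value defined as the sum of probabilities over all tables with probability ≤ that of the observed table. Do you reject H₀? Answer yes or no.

reject H₀: no

Margins: r₁=18, r₂=6, c₁=8, c₂=16, n=24
p_obs = C(18,7)·C(6,1)/C(24,8); sum pmf over tables with pmf ≤ p_obs
p-value (two-sided) = 0.62139
At α=0.05: p ≥ α → fail to reject H₀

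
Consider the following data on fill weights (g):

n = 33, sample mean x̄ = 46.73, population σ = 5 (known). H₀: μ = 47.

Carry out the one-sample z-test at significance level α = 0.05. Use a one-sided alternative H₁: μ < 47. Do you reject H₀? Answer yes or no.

reject H₀: no

SE = σ/√n = 5/√33 = 0.8704
z = (x̄−μ₀)/SE = (46.73−47)/0.8704 = -0.3102
p-value (one-sided, H₁ less) = 0.37820
At α=0.05: p ≥ α → fail to reject H₀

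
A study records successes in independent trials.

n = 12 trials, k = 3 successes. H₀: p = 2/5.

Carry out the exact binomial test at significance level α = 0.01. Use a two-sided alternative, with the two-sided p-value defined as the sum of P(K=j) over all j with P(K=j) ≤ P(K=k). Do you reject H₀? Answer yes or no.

reject H₀: no

Exact binomial: n=12, k=3, p₀=2/5=0.4000
P(X=j) = C(n,j)·p₀^j·(1−p₀)^(n−j); p = Σ P(X=j) over j with P(X=j) ≤ P(X=3)
p-value (two-sided) = 0.38355
At α=0.01: p ≥ α → fail to reject H₀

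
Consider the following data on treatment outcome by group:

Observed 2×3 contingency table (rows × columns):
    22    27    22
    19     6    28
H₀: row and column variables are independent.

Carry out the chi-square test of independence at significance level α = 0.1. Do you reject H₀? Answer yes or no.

Row totals [71, 53], col totals [41, 33, 50], n=124
χ² = (22−23.48)²/23.48 + (27−18.90)²/18.90 + (22−28.63)²/28.63 + (19−17.52)²/17.52 + (6−14.10)²/14.10 + (28−21.37)²/21.37 = 11.9419
df = 2
p-value (upper-tail) = 0.00255
At α=0.1: p < α → reject H₀

reject H₀: yes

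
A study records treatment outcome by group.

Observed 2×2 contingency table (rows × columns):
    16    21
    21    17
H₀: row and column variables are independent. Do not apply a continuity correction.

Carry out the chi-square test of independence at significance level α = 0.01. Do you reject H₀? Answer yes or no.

reject H₀: no

Row totals [37, 38], col totals [37, 38], n=75
χ² = (16−18.25)²/18.25 + (21−18.75)²/18.75 + (21−18.75)²/18.75 + (17−19.25)²/19.25 = 1.0836
df = 1
p-value (upper-tail) = 0.29790
At α=0.01: p ≥ α → fail to reject H₀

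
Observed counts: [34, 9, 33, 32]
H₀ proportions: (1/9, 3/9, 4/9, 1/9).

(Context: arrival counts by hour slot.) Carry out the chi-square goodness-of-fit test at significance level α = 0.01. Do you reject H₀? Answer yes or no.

n = 108; E_i = n·p_i = [12.00, 36.00, 48.00, 12.00]
χ² = (34−12.00)²/12.00 + (9−36.00)²/36.00 + (33−48.00)²/48.00 + (32−12.00)²/12.00 = 98.6042
df = 3
p-value (upper-tail) = 0.00000
At α=0.01: p < α → reject H₀

reject H₀: yes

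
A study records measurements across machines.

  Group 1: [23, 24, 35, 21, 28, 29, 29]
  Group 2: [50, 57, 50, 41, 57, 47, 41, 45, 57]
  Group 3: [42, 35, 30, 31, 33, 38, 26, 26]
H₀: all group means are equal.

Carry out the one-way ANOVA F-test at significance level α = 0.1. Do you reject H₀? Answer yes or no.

reject H₀: yes

Group means [27.00, 49.44, 32.62], grand mean 37.292
SSB = Σnᵢ(x̄ᵢ−x̄)² = 2244.861; SSW = ΣΣ(x−x̄ᵢ)² = 694.097
MSB = 2244.861/2 = 1122.4306; MSW = 694.097/21 = 33.0522
F = MSB/MSW = 33.9593
df = (2, 21)
p-value (upper-tail) = 0.00000
At α=0.1: p < α → reject H₀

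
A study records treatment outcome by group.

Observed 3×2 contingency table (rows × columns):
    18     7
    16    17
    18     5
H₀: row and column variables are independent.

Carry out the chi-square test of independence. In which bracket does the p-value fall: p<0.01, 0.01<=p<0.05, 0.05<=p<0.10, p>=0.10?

Row totals [25, 33, 23], col totals [52, 29], n=81
χ² = (18−16.05)²/16.05 + (7−8.95)²/8.95 + (16−21.19)²/21.19 + (17−11.81)²/11.81 + (18−14.77)²/14.77 + (5−8.23)²/8.23 = 6.1860
df = 2
p-value (upper-tail) = 0.04536
→ bracket: 0.01<=p<0.05

p-value bracket: 0.01<=p<0.05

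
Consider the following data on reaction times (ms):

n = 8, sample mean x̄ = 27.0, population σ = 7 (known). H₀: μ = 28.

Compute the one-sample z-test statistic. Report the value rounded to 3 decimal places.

test statistic = -0.404

SE = σ/√n = 7/√8 = 2.4749
z = (x̄−μ₀)/SE = (27.0−28)/2.4749 = -0.4041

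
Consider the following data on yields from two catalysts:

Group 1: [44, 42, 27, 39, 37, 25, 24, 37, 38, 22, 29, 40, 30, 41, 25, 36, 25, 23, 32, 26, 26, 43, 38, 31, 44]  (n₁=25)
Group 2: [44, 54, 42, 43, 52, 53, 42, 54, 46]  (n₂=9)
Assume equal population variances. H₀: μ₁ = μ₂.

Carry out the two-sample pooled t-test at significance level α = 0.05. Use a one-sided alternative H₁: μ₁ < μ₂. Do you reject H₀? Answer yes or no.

x̄₁=32.960, s₁=7.419, n₁=25
x̄₂=47.778, s₂=5.357, n₂=9
s_p² = [24·7.419² + 8·5.357²]/32 = 48.4536
SE = √(s_p²·(1/25+1/9)) = 2.7059
t = (32.960−47.778)/2.7059 = -5.4761
df = 32
p-value (one-sided, H₁ less) = 0.00000
At α=0.05: p < α → reject H₀

reject H₀: yes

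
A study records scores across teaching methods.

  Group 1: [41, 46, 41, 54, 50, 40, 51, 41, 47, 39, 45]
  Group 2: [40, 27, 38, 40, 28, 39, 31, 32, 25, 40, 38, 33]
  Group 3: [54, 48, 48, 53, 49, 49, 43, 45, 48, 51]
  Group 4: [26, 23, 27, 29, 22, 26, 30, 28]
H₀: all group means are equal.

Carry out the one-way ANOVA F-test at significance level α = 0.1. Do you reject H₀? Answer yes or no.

reject H₀: yes

Group means [45.00, 34.25, 48.80, 26.38], grand mean 39.146
SSB = Σnᵢ(x̄ᵢ−x̄)² = 2901.397; SSW = ΣΣ(x−x̄ᵢ)² = 753.725
MSB = 2901.397/3 = 967.1323; MSW = 753.725/37 = 20.3709
F = MSB/MSW = 47.4761
df = (3, 37)
p-value (upper-tail) = 0.00000
At α=0.1: p < α → reject H₀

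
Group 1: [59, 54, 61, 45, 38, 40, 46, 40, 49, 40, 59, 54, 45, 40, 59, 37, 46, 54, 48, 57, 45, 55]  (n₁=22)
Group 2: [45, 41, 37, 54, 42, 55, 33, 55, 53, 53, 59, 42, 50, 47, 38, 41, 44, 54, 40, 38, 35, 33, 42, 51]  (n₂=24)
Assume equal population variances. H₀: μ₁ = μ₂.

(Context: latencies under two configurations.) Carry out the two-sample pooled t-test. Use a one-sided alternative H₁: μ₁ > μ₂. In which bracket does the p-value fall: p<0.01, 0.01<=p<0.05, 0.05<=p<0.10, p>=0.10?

x̄₁=48.682, s₁=7.785, n₁=22
x̄₂=45.083, s₂=7.762, n₂=24
s_p² = [21·7.785² + 23·7.762²]/44 = 60.4229
SE = √(s_p²·(1/22+1/24)) = 2.2944
t = (48.682−45.083)/2.2944 = 1.5684
df = 44
p-value (one-sided, H₁ greater) = 0.06198
→ bracket: 0.05<=p<0.10

p-value bracket: 0.05<=p<0.10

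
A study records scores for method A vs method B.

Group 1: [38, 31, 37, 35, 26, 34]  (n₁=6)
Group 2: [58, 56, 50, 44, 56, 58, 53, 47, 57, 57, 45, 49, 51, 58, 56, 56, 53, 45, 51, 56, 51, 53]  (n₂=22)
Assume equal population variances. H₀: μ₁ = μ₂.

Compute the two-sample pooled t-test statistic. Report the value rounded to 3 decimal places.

test statistic = -9.248

x̄₁=33.500, s₁=4.416, n₁=6
x̄₂=52.727, s₂=4.537, n₂=22
s_p² = [5·4.416² + 21·4.537²]/26 = 20.3794
SE = √(s_p²·(1/6+1/22)) = 2.0792
t = (33.500−52.727)/2.0792 = -9.2476
df = 26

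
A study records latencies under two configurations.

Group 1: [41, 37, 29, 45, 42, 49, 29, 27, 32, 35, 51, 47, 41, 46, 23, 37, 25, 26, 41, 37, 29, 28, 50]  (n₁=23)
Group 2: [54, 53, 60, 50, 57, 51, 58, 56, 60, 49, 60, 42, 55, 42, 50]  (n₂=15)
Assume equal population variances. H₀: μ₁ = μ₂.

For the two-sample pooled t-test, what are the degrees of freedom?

degrees of freedom = 36

df = n₁ + n₂ − 2 = 23 + 15 − 2 = 36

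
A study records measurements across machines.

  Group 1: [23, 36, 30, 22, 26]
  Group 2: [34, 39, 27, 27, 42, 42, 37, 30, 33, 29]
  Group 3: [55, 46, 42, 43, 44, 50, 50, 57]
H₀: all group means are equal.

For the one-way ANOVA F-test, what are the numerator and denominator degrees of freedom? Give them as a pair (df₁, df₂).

degrees of freedom = [2, 20]

k = 3 groups, N = 23 total
df = (k−1, N−k) = (3−1, 23−3) = (2, 20)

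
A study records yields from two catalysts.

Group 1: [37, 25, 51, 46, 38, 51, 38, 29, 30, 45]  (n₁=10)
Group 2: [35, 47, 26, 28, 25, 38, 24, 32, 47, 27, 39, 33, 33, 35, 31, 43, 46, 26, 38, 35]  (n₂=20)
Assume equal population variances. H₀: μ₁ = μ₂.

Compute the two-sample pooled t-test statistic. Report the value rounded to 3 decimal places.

x̄₁=39.000, s₁=9.165, n₁=10
x̄₂=34.400, s₂=7.358, n₂=20
s_p² = [9·9.165² + 19·7.358²]/28 = 63.7429
SE = √(s_p²·(1/10+1/20)) = 3.0922
t = (39.000−34.400)/3.0922 = 1.4876
df = 28

test statistic = 1.488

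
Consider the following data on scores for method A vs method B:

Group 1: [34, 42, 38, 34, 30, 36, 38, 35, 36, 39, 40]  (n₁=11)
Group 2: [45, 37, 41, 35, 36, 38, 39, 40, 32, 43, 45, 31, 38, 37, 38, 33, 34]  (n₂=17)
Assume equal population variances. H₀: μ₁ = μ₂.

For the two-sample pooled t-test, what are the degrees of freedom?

degrees of freedom = 26

df = n₁ + n₂ − 2 = 11 + 17 − 2 = 26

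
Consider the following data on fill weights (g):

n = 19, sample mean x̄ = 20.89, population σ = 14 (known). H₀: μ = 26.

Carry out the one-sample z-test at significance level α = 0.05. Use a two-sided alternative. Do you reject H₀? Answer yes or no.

reject H₀: no

SE = σ/√n = 14/√19 = 3.2118
z = (x̄−μ₀)/SE = (20.89−26)/3.2118 = -1.5910
p-value (two-sided) = 0.11161
At α=0.05: p ≥ α → fail to reject H₀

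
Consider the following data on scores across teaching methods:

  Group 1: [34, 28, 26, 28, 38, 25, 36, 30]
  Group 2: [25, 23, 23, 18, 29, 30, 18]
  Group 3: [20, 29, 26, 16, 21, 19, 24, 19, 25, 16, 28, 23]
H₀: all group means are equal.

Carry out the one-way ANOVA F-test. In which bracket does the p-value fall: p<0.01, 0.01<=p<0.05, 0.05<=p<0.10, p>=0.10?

Group means [30.62, 23.71, 22.17], grand mean 25.074
SSB = Σnᵢ(x̄ᵢ−x̄)² = 360.882; SSW = ΣΣ(x−x̄ᵢ)² = 506.970
MSB = 360.882/2 = 180.4408; MSW = 506.970/24 = 21.1238
F = MSB/MSW = 8.5421
df = (2, 24)
p-value (upper-tail) = 0.00158
→ bracket: p<0.01

p-value bracket: p<0.01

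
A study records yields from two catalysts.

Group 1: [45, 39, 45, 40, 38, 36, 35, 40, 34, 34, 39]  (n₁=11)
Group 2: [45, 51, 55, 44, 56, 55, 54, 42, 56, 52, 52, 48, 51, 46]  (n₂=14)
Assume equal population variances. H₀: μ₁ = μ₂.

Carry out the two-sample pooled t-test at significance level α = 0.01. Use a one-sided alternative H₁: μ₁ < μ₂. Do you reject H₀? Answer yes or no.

reject H₀: yes

x̄₁=38.636, s₁=3.854, n₁=11
x̄₂=50.500, s₂=4.719, n₂=14
s_p² = [10·3.854² + 13·4.719²]/23 = 19.0455
SE = √(s_p²·(1/11+1/14)) = 1.7583
t = (38.636−50.500)/1.7583 = -6.7470
df = 23
p-value (one-sided, H₁ less) = 0.00000
At α=0.01: p < α → reject H₀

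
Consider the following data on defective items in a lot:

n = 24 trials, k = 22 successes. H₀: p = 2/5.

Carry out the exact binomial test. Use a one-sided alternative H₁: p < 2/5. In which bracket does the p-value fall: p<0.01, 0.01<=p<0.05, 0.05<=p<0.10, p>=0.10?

p-value bracket: p>=0.10

Exact binomial: n=24, k=22, p₀=2/5=0.4000
P(X≤22) from Σ C(n,i)·p₀^i·(1−p₀)^(n−i)
p-value (one-sided, H₁ less) = 1.00000
→ bracket: p>=0.10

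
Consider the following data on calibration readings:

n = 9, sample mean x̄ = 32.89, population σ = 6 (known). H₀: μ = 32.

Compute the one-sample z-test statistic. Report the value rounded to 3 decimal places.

SE = σ/√n = 6/√9 = 2.0000
z = (x̄−μ₀)/SE = (32.89−32)/2.0000 = 0.4450

test statistic = 0.445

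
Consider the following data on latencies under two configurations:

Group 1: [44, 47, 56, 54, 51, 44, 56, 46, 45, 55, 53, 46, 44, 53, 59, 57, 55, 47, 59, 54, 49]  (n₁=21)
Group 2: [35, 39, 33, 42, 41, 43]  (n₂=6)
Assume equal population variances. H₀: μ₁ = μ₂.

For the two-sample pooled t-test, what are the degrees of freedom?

degrees of freedom = 25

df = n₁ + n₂ − 2 = 21 + 6 − 2 = 25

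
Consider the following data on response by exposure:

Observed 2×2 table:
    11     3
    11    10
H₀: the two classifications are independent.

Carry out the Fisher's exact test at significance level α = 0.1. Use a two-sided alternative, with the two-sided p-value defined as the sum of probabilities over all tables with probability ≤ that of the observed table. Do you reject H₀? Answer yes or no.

reject H₀: no

Margins: r₁=14, r₂=21, c₁=22, c₂=13, n=35
p_obs = C(14,11)·C(21,11)/C(35,22); sum pmf over tables with pmf ≤ p_obs
p-value (two-sided) = 0.16209
At α=0.1: p ≥ α → fail to reject H₀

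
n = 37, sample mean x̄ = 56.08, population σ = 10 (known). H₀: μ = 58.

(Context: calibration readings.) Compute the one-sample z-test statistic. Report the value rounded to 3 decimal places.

test statistic = -1.168

SE = σ/√n = 10/√37 = 1.6440
z = (x̄−μ₀)/SE = (56.08−58)/1.6440 = -1.1679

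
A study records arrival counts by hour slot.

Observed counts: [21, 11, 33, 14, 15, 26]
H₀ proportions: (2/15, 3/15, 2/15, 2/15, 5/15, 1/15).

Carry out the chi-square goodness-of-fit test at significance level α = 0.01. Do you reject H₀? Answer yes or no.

reject H₀: yes

n = 120; E_i = n·p_i = [16.00, 24.00, 16.00, 16.00, 40.00, 8.00]
χ² = (21−16.00)²/16.00 + (11−24.00)²/24.00 + (33−16.00)²/16.00 + (14−16.00)²/16.00 + (15−40.00)²/40.00 + (26−8.00)²/8.00 = 83.0417
df = 5
p-value (upper-tail) = 0.00000
At α=0.01: p < α → reject H₀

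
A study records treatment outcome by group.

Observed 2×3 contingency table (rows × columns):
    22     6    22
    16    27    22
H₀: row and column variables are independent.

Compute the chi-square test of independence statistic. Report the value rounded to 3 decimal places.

Row totals [50, 65], col totals [38, 33, 44], n=115
χ² = (22−16.52)²/16.52 + (6−14.35)²/14.35 + (22−19.13)²/19.13 + (16−21.48)²/21.48 + (27−18.65)²/18.65 + (22−24.87)²/24.87 = 12.5683
df = 2

test statistic = 12.568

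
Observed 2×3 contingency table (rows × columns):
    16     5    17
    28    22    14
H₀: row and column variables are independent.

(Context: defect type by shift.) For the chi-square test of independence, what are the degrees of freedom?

degrees of freedom = 2

df = (r−1)(c−1) = (2−1)·(3−1) = 2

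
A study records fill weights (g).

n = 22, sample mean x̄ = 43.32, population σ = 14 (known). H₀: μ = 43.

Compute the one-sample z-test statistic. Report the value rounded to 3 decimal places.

test statistic = 0.107

SE = σ/√n = 14/√22 = 2.9848
z = (x̄−μ₀)/SE = (43.32−43)/2.9848 = 0.1072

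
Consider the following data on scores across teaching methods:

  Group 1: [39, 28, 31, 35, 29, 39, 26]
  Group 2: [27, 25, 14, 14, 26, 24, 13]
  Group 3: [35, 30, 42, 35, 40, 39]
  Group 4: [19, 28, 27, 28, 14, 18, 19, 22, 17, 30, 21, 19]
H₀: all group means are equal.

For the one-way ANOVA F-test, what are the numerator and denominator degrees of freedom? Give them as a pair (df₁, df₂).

k = 4 groups, N = 32 total
df = (k−1, N−k) = (4−1, 32−4) = (3, 28)

degrees of freedom = [3, 28]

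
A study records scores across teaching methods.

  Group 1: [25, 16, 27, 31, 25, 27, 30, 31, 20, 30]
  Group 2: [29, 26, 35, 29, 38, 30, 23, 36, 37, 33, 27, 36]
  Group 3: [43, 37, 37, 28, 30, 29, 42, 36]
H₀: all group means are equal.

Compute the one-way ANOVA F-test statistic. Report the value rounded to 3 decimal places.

test statistic = 7.095

Group means [26.20, 31.58, 35.25], grand mean 30.767
SSB = Σnᵢ(x̄ᵢ−x̄)² = 377.350; SSW = ΣΣ(x−x̄ᵢ)² = 718.017
MSB = 377.350/2 = 188.6750; MSW = 718.017/27 = 26.5932
F = MSB/MSW = 7.0949
df = (2, 27)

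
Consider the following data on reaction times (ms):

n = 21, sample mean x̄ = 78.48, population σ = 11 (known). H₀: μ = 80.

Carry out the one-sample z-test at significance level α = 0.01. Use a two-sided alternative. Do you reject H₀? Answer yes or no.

reject H₀: no

SE = σ/√n = 11/√21 = 2.4004
z = (x̄−μ₀)/SE = (78.48−80)/2.4004 = -0.6332
p-value (two-sided) = 0.52658
At α=0.01: p ≥ α → fail to reject H₀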